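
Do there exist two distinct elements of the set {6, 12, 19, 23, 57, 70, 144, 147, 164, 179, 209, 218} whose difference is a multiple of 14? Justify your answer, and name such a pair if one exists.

Residues mod 14: 6↦6, 12↦12, 19↦5, 23↦9, 57↦1, 70↦0, 144↦4, 147↦7, 164↦10, 179↦11, 209↦13, 218↦8.
All 12 residues are distinct, so no two elements differ by a multiple of 14.

No such pair exists.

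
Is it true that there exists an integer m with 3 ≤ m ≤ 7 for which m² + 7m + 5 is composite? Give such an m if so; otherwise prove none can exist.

m = 5

At m = 5: 5² + 7·5 + 5 = 65 = 5·13, which is composite.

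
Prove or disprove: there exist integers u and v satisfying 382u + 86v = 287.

gcd(382, 86) = 2, so every integer of the form 382u + 86v is a multiple of 2.
But 287 = 2·143 + 1, so 2 ∤ 287.
Therefore 382u + 86v = 287 has no solution in integers.

There are no such integers.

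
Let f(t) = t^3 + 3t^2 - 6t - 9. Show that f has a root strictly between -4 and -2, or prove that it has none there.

f(-4) = -1 and f(-2) = 7, which have opposite signs.
As a polynomial, f is continuous on every closed interval.
By the Intermediate Value Theorem f must vanish at some point of (-4, -2).

Such a root exists.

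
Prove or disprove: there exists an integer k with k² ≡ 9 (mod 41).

k = 38

Take k = 38. Then 38² = 1444 = 35·41 + 9, so 38² ≡ 9 (mod 41).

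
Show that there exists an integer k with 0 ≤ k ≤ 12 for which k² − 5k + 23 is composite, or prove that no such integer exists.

The values for k = 0, 1, …, 12 are 23, 19, 17, 17, 19, 23, 29, 37, 47, 59, 73, 89, 107, and each of these is prime.
So no value in the range makes the expression composite.

There is no such integer k in that range.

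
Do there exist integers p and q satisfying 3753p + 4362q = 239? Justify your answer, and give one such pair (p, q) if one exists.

Any value of 3753p + 4362q is a multiple of gcd(3753, 4362) = 3.
However 239 leaves remainder 2 on division by 3.
Hence no integers p, q satisfy the equation.

No, no such integers exist.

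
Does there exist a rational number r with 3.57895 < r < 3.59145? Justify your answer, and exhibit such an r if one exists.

Look for a denominator N such that an integer falls strictly between N·3.57895 and N·3.59145. N = 12 works: 12·3.57895 = 42.94740 < 43 < 43.09740 = 12·3.59145.
Dividing back, 3.57895 < 43/12 < 3.59145, and 43/12 is rational.

r = 43/12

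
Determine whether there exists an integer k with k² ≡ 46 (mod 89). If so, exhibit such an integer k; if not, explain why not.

No, no such integer exists.

Apply Euler's criterion with the prime 89: 46 is a quadratic residue iff 46^44 ≡ 1 (mod 89), and a non-residue iff it is ≡ −1.
Repeated squaring mod 89: 46^2 = 2116 ≡ 69; 46^4 ≡ 69² = 4761 ≡ 44; 46^8 ≡ 44² = 1936 ≡ 67; 46^16 ≡ 67² = 4489 ≡ 39; 46^32 ≡ 39² = 1521 ≡ 8.
Since 44 = 32 + 8 + 4, 46^44 ≡ 8 · 67 · 44; multiplying out mod 89: 8·67 = 536 ≡ 2, then 2·44 = 88 ≡ 88. Thus 46^44 ≡ 88 ≡ −1 (mod 89).
By Euler's criterion 46 is a quadratic non-residue mod 89: no k satisfies k² ≡ 46 (mod 89).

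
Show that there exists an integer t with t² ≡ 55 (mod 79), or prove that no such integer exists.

t = 56

Take t = 56. Then 56² = 3136 = 39·79 + 55, so 56² ≡ 55 (mod 79).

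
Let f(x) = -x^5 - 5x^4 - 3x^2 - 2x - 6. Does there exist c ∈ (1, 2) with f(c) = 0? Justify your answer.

f has no root in that interval.

The endpoint values f(1) = -17 and f(2) = -134 are both negative. Claim: f(x) < 0 for every x in (1, 2).
Shift to the endpoint 1: with x = 1 + u (0 < u < 1), one computes f(1 + u) = -u^5 - 10u^4 - 30u^3 - 43u^2 - 33u - 17.
The nonzero coefficients here are all negative, so for u > 0 every term is negative (or zero), and the constant term -17 is strictly negative.
Therefore f(x) < 0 throughout (1, 2), and f has no zero there.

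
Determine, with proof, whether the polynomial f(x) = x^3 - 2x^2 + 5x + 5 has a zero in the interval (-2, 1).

f(-2) = -21 and f(1) = 9, which have opposite signs.
As a polynomial, f is continuous on every closed interval.
By the Intermediate Value Theorem f must vanish at some point of (-2, 1).

Such a root exists.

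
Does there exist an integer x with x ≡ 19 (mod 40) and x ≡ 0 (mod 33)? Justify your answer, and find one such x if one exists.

x = 99

The moduli 40 and 33 are coprime, so by the Chinese Remainder Theorem a unique solution modulo 1320 exists.
Write x = 19 + 40t and require 19 + 40t ≡ 0 (mod 33), i.e. 40t ≡ 14 (mod 33).
40 ≡ 7 (mod 33), so this reads 7t ≡ 14 (mod 33). Since 7·19 = 133 = 4·33 + 1, the inverse of 7 mod 33 is 19.
Multiplying by 19: t ≡ 19·14 = 266 ≡ 2 (mod 33).
With t = 2: x = 19 + 40·2 = 99.
Verify: 99 = 2·40 + 19 and 99 = 3·33 + 0. ✓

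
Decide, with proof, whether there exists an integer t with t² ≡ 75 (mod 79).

No such integer exists.

Apply Euler's criterion with the prime 79: 75 is a quadratic residue iff 75^39 ≡ 1 (mod 79), and a non-residue iff it is ≡ −1.
Squaring successively (mod 79): 75^2 = 5625 ≡ 16; 75^4 ≡ 16² = 256 ≡ 19; 75^8 ≡ 19² = 361 ≡ 45; 75^16 ≡ 45² = 2025 ≡ 50; 75^32 ≡ 50² = 2500 ≡ 51.
Since 39 = 32 + 4 + 2 + 1, 75^39 ≡ 51 · 19 · 16 · 75; multiplying out mod 79: 51·19 = 969 ≡ 21, then 21·16 = 336 ≡ 20, then 20·75 = 1500 ≡ 78. Thus 75^39 ≡ 78 ≡ −1 (mod 79).
By Euler's criterion 75 is a quadratic non-residue mod 79: no t satisfies t² ≡ 75 (mod 79).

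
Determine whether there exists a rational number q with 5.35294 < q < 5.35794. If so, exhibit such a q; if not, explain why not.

q = 75/14

Scale by 14: the interval becomes (74.94116, 75.01116), which contains the integer 75.
So q = 75/14 works: it is a ratio of integers, and dividing 14·5.35294 < 75 < 14·5.35794 through by 14 gives 5.35294 < 75/14 < 5.35794.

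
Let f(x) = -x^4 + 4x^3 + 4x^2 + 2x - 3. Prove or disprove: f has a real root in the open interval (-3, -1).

f(-3) = -162 and f(-1) = -6, both negative, so a sign-change argument is unavailable; we show f keeps this sign on the whole interval.
Substitute x = -1 − u, where 0 < u < 2 on the interval. Expanding, f(-1 − u) = -u^4 - 8u^3 - 14u^2 - 10u - 6.
All 5 nonzero coefficients of this polynomial in u are negative; hence for u > 0 the value is a sum of negative terms (the constant -6 among them).
So f is strictly negative on (-3, -1); no root exists in the interval.

No such root exists.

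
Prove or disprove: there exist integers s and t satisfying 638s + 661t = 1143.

Since gcd(638, 661) = 1, every integer is an integer combination of 638 and 661.
Euclidean algorithm: 661 = 1·638 + 23, 638 = 27·23 + 17, 23 = 1·17 + 6, 17 = 2·6 + 5, 6 = 1·5 + 1, 5 = 5·1 + 0.
Working back up the chain: 1 = 6 − 1·5 = 6 − (17 − 2·6) = −17 + 3·6 = −17 + 3·(23 − 1·17) = 3·23 − 4·17 = 3·23 − 4·(638 − 27·23) = −4·638 + 111·23 = −4·638 + 111·(661 − 1·638) = 111·661 − 115·638. So 638·(-115) + 661·111 = 1.
Scaling by 1143 gives the particular solution (s, t) = (-131445, 126873).
Adding 199·661 to s and subtracting 199·638 from t gives the tidier solution (94, -89).
Indeed 638·94 + 661·(-89) = 59972 − 58829 = 1143.

s = 94, t = -89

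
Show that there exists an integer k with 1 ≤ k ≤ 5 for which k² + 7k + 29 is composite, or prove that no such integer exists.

The values for k = 1, 2, …, 5 are 37, 47, 59, 73, 89, and each of these is prime.
So no value in the range makes the expression composite.

No such integer k in that range exists.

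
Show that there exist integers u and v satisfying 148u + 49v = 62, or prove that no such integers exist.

u = 13, v = -38

148 and 49 are coprime, so 148u + 49v ranges over all of ℤ.
Euclidean algorithm: 148 = 3·49 + 1, 49 = 49·1 + 0.
Back-substituting, 1 = 148 − 3·49; that is, 148·1 + 49·(-3) = 1.
Times 62: 148·62 + 49·(-186) = 62, so (62, -186) solves it.
Shifting by a multiple of (49, −148) keeps it a solution: u = 62 − 1·49 = 13, v = -186 + 1·148 = -38.
Check: 148·13 + 49·(-38) = 1924 − 1862 = 62. ✓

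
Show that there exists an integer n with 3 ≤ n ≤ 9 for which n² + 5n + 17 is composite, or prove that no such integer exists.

At n = 9: 9² + 5·9 + 17 = 143 = 11·13, which is composite.

n = 9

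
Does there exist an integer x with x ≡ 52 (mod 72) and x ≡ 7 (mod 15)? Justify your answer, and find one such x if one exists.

The moduli are not coprime: gcd(72, 15) = 3. Compatibility requires 3 ∣ (7 − 52) = -45, which holds, so solutions exist.
In fact x = 52 itself already satisfies 52 mod 15 = 7.
Check: 52 mod 72 = 52, 52 mod 15 = 7. ✓

x = 52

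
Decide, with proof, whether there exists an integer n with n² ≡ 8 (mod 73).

n = 64 works: 64² = 4096, and 4096 − 8 = 4088 = 56·73.

n = 64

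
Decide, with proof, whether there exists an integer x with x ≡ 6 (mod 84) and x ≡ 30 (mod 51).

The moduli are not coprime: gcd(84, 51) = 3. Compatibility requires 3 ∣ (30 − 6) = 24, which holds, so solutions exist.
Put x = 6 + 84t, so we need 84t ≡ 24 (mod 51), equivalently (divide by 3) 28t ≡ 8 (mod 17).
28 ≡ 11 (mod 17), so this reads 11t ≡ 8 (mod 17). Note 11·14 = 154 ≡ 1 (mod 17) (as 154 − 1 = 9·17), so 11⁻¹ ≡ 14.
Multiplying by 14: t ≡ 14·8 = 112 ≡ 10 (mod 17).
Then x = 6 + 84·10 = 846.
Check: 846 mod 84 = 6, 846 mod 51 = 30. ✓

x = 846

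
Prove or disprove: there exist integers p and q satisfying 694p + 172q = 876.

p = 60, q = -237

Every value of 694p + 172q is a multiple of gcd(694, 172) = 2; since 2 ∣ 876, solutions exist.
Dividing through by 2 reduces the equation to 347p + 86q = 438.
Run the Euclidean algorithm on 347 and 86: 347 = 4·86 + 3, 86 = 28·3 + 2, 3 = 1·2 + 1, 2 = 2·1 + 0.
Working back up the chain: 1 = 3 − 1·2 = 3 − (86 − 28·3) = −86 + 29·3 = −86 + 29·(347 − 4·86) = 29·347 − 117·86. So 347·29 + 86·(-117) = 1.
Multiplying through by 438: p = 29·438 = 12702, q = (-117)·438 = -51246 is a solution.
The general solution is p = 12702 + 86k, q = -51246 − 347k; taking k = -147 gives the smaller pair p = 60, q = -237.
Indeed 694·60 + 172·(-237) = 41640 − 40764 = 876.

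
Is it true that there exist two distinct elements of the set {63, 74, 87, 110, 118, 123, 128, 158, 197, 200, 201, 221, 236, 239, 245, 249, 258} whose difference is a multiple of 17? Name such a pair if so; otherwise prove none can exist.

Reduce each element modulo 17: 63↦12, 74↦6, 87↦2, 110↦8, 118↦16, 123↦4, 128↦9, 158↦5, 197↦10, 200↦13, 201↦14, 221↦0, 236↦15, 239↦1, 245↦7, 249↦11, 258↦3.
All 17 residues are distinct, so no two elements differ by a multiple of 17.

No, no such pair exists.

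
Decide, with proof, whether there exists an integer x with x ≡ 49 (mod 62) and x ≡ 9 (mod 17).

x = 111

The moduli 62 and 17 are coprime, so by the Chinese Remainder Theorem a unique solution modulo 1054 exists.
Write x = 49 + 62t and require 49 + 62t ≡ 9 (mod 17), i.e. 62t ≡ 11 (mod 17).
62 ≡ 11 (mod 17), so this reads 11t ≡ 11 (mod 17). Note 11·14 = 154 ≡ 1 (mod 17) (as 154 − 1 = 9·17), so 11⁻¹ ≡ 14.
Therefore t ≡ 14·11 = 154 ≡ 1 (mod 17).
With t = 1: x = 49 + 62·1 = 111.
Indeed 111 ≡ 49 (mod 62) and 111 ≡ 9 (mod 17).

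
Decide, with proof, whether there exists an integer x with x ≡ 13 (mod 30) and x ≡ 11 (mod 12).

gcd(30, 12) = 6. If x ≡ 13 (mod 30) and x ≡ 11 (mod 12), then x ≡ 13 (mod 6) and x ≡ 11 (mod 6).
However 13 ≡ 1 and 11 ≡ 5 (mod 6), and 1 ≠ 5.
Therefore no such x exists.

No such integer exists.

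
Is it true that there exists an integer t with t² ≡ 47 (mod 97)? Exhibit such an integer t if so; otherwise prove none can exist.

t = 85

t = 85 works: 85² = 7225, and 7225 − 47 = 7178 = 74·97.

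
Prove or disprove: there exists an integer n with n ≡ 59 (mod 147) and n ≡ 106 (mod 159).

Both moduli are multiples of 3 = gcd(147, 159), so any solution would satisfy n ≡ 59 and n ≡ 106 modulo 3 simultaneously.
These are incompatible: 59 − 106 = -47 is not divisible by 3.
Therefore no such n exists.

No, no such integer exists.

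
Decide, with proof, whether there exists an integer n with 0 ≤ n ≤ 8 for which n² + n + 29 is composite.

n = 2

At n = 2: 2² + 2 + 29 = 35 = 5·7, which is composite.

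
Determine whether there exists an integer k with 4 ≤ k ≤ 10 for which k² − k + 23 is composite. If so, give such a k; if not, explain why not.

At k = 9: 9² − 9 + 23 = 95 = 5·19, which is composite.

k = 9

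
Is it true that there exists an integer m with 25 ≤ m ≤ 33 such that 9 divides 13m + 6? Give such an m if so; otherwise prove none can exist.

m = 30

Try m = 30: 13·30 + 6 = 396 = 44·9, which is divisible by 9.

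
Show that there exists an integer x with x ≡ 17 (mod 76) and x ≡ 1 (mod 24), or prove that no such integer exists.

x = 169

The moduli are not coprime: gcd(76, 24) = 4. Compatibility requires 4 ∣ (1 − 17) = -16, which holds, so solutions exist.
The integers ≡ 17 (mod 76) are 17, 93, 169, …; their remainders mod 24 are 17, 21, 1, so x = 169 is the first that is ≡ 1 (mod 24).
Check: 169 mod 76 = 17, 169 mod 24 = 1. ✓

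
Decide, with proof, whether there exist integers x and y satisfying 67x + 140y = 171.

Since gcd(67, 140) = 1, every integer is an integer combination of 67 and 140.
Euclidean algorithm: 140 = 2·67 + 6, 67 = 11·6 + 1, 6 = 6·1 + 0.
Unwinding: 1 = 67 − 11·6 = 67 − 11·(140 − 2·67) = −11·140 + 23·67, i.e. 67·23 + 140·(-11) = 1.
Multiplying through by 171: x = 23·171 = 3933, y = (-11)·171 = -1881 is a solution.
Shifting by a multiple of (140, −67) keeps it a solution: x = 3933 − 28·140 = 13, y = -1881 + 28·67 = -5.
Check: 67·13 + 140·(-5) = 871 − 700 = 171. ✓

x = 13, y = -5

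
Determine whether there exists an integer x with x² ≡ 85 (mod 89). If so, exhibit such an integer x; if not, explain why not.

x = 68

x = 68 works: 68² = 4624, and 4624 − 85 = 4539 = 51·89.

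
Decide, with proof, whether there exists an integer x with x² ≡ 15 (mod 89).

Apply Euler's criterion with the prime 89: 15 is a quadratic residue iff 15^44 ≡ 1 (mod 89), and a non-residue iff it is ≡ −1.
Repeated squaring mod 89: 15^2 = 225 ≡ 47; 15^4 ≡ 47² = 2209 ≡ 73; 15^8 ≡ 73² = 5329 ≡ 78; 15^16 ≡ 78² = 6084 ≡ 32; 15^32 ≡ 32² = 1024 ≡ 45.
Since 44 = 32 + 8 + 4, 15^44 ≡ 45 · 78 · 73; multiplying out mod 89: 45·78 = 3510 ≡ 39, then 39·73 = 2847 ≡ 88. Thus 15^44 ≡ 88 ≡ −1 (mod 89).
By Euler's criterion 15 is a quadratic non-residue mod 89: no x satisfies x² ≡ 15 (mod 89).

No, no such integer exists.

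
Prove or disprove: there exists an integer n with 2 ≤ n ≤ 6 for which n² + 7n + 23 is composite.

No such integer n in that range exists.

The values for n = 2, 3, …, 6 are 41, 53, 67, 83, 101, and each of these is prime.
So no value in the range makes the expression composite.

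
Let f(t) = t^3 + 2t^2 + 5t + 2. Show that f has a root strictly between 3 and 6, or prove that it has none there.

Evaluate at the endpoints: f(3) = 62, f(6) = 320 — same sign (positive).
f'(t) = 3t^2 + 4t + 5 has discriminant 4² − 4·3·5 = -44 < 0, so f' has no real roots and is positive for every real t.
Hence f is strictly increasing on ℝ, and in particular on [3, 6]. A strictly monotone function with same-sign endpoint values stays positive on the whole interval, so f has no zero in (3, 6).

No such root exists.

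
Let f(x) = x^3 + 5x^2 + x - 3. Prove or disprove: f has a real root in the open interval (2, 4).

No.

f(2) = 27 and f(4) = 145, both positive, so a sign-change argument is unavailable; we show f keeps this sign on the whole interval.
Substitute x = 2 + u, where 0 < u < 2 on the interval. Expanding, f(2 + u) = u^3 + 11u^2 + 33u + 27.
All 4 nonzero coefficients of this polynomial in u are positive; hence for u > 0 the value is a sum of positive terms (the constant 27 among them).
Therefore f(x) > 0 throughout (2, 4), and f has no zero there.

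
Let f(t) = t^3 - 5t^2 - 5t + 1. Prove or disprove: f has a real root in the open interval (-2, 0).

Yes, f has a root in the interval.

f(-2) = -17 and f(0) = 1, which have opposite signs.
f is continuous everywhere (it is a polynomial), in particular on [-2, 0].
By the Intermediate Value Theorem, f takes the value 0 somewhere in the open interval.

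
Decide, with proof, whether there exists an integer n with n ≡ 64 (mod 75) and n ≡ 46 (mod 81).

Here gcd(75, 81) = 3, and both 64 and 46 leave remainder 1 mod 3, so the system is consistent.
List candidates n ≡ 64 (mod 75): 64, 139, 214, 289. Modulo 81 these are 64, 58, 52, 46; 289 gives 46 as required.
Check: 289 mod 75 = 64, 289 mod 81 = 46. ✓

n = 289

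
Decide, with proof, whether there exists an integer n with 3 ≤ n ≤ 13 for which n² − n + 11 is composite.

At n = 11: 11² − 11 + 11 = 121 = 11·11, which is composite.

n = 11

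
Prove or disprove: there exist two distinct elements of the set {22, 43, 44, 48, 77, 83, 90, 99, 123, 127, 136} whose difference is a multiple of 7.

22 mod 7 = 1 and 43 mod 7 = 1, so 43 − 22 = 21 = 3·7.

Yes: 22 and 43.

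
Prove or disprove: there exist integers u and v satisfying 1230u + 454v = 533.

No, no such integers exist.

gcd(1230, 454) = 2, so every integer of the form 1230u + 454v is a multiple of 2.
But 533 = 2·266 + 1, so 2 ∤ 533.
Hence no integers u, v satisfy the equation.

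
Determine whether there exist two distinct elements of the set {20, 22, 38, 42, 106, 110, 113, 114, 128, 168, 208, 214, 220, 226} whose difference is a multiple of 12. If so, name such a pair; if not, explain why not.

Both 20 and 128 leave remainder 8 on division by 12; their difference 108 = 9·12 is a multiple of 12.

Yes: 20 and 128.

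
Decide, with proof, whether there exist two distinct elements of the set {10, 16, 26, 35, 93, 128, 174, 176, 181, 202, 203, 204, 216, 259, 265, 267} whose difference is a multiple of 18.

No, no such pair exists.

Residues mod 18: 10↦10, 16↦16, 26↦8, 35↦17, 93↦3, 128↦2, 174↦12, 176↦14, 181↦1, 202↦4, 203↦5, 204↦6, 216↦0, 259↦7, 265↦13, 267↦15.
All 16 residues are distinct, so no two elements differ by a multiple of 18.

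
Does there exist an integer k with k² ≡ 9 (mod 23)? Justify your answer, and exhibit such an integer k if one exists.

k = 20

k = 20 works: 20² = 400, and 400 − 9 = 391 = 17·23.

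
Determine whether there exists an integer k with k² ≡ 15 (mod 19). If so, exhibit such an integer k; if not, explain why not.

Since (19 − k)² ≡ k² (mod 19), it suffices to square k = 0, 1, …, 9: the residues are 0, 1, 4, 9, 16, 6, 17, 11, 7, 5.
The set of squares mod 19 is therefore {0, 1, 4, 5, 6, 7, 9, 11, 16, 17}, which does not contain 15.
Therefore k² ≡ 15 (mod 19) has no solution.

No, no such integer exists.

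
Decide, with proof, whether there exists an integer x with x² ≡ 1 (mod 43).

x = 1

Take x = 1. Then 1² = 1, and since 0 ≤ 1 < 43 this is already reduced: 1² ≡ 1 (mod 43).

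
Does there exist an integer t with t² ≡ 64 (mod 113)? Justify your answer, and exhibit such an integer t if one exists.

t = 105 works: 105² = 11025, and 11025 − 64 = 10961 = 97·113.

t = 105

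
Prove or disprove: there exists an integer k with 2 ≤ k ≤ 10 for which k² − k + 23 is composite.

At k = 7: 7² − 7 + 23 = 65 = 5·13, which is composite.

k = 7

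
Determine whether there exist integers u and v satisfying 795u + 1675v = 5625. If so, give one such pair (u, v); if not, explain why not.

gcd(795, 1675) = 5, and 5 divides 5625, so integer solutions exist.
Dividing through by 5 reduces the equation to 159u + 335v = 1125.
Dividing repeatedly: 335 = 2·159 + 17, 159 = 9·17 + 6, 17 = 2·6 + 5, 6 = 1·5 + 1, 5 = 5·1 + 0.
Back-substituting, 1 = 6 − 1·5 = 6 − (17 − 2·6) = −17 + 3·6 = −17 + 3·(159 − 9·17) = 3·159 − 28·17 = 3·159 − 28·(335 − 2·159) = −28·335 + 59·159; that is, 159·59 + 335·(-28) = 1.
Multiplying through by 1125: u = 59·1125 = 66375, v = (-28)·1125 = -31500 is a solution.
The general solution is u = 66375 + 335k, v = -31500 − 159k; taking k = -198 gives the smaller pair u = 45, v = -18.
Indeed 795·45 + 1675·(-18) = 35775 − 30150 = 5625.

u = 45, v = -18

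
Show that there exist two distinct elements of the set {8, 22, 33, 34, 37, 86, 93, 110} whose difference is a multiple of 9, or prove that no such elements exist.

No such pair exists.

Two integers differ by a multiple of 9 exactly when they have the same residue mod 9. The residues are 8↦8, 22↦4, 33↦6, 34↦7, 37↦1, 86↦5, 93↦3, 110↦2.
All 8 residues are distinct, so no two elements differ by a multiple of 9.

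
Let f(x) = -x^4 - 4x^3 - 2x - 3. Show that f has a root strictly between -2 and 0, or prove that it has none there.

f(-2) = 17 and f(0) = -3, which have opposite signs.
f is continuous everywhere (it is a polynomial), in particular on [-2, 0].
By the Intermediate Value Theorem f must vanish at some point of (-2, 0).

Yes, f has a root in the interval.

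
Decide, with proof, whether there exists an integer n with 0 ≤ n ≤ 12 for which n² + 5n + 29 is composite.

At n = 4: 4² + 5·4 + 29 = 65 = 5·13, which is composite.

n = 4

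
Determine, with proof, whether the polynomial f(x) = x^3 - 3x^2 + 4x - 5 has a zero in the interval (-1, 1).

f has no root in that interval.

f(-1) = -13 and f(1) = -3, both negative.
The derivative f'(x) = 3x^2 - 6x + 4 is a quadratic with discriminant (-6)² − 4·3·4 = -12 < 0; it never vanishes, so it is always positive (sign of the leading coefficient).
So f is strictly increasing; between -1 and 1 its values lie between f(-1) = -13 and f(1) = -3, all negative. Therefore f has no root in (-1, 1).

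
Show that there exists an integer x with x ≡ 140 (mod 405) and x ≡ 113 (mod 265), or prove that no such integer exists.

There is no such integer.

Reduce both congruences modulo 5, which divides 405 and 265: they say x ≡ 140 (mod 5) and x ≡ 113 (mod 5).
These are incompatible: 140 − 113 = 27 is not divisible by 5.
So no integer satisfies both congruences.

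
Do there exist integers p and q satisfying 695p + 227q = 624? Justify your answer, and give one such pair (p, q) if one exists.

695 and 227 are coprime, so 695p + 227q ranges over all of ℤ.
Euclidean algorithm: 695 = 3·227 + 14, 227 = 16·14 + 3, 14 = 4·3 + 2, 3 = 1·2 + 1, 2 = 2·1 + 0.
Working back up the chain: 1 = 3 − 1·2 = 3 − (14 − 4·3) = −14 + 5·3 = −14 + 5·(227 − 16·14) = 5·227 − 81·14 = 5·227 − 81·(695 − 3·227) = −81·695 + 248·227. So 695·(-81) + 227·248 = 1.
Scaling by 624 gives the particular solution (p, q) = (-50544, 154752).
The general solution is p = -50544 + 227k, q = 154752 − 695k; taking k = 223 gives the smaller pair p = 77, q = -233.
Indeed 695·77 + 227·(-233) = 53515 − 52891 = 624.

p = 77, q = -233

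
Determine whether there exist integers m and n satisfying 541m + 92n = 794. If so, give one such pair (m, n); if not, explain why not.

Since gcd(541, 92) = 1, every integer is an integer combination of 541 and 92.
Dividing repeatedly: 541 = 5·92 + 81, 92 = 1·81 + 11, 81 = 7·11 + 4, 11 = 2·4 + 3, 4 = 1·3 + 1, 3 = 3·1 + 0.
Back-substituting, 1 = 4 − 1·3 = 4 − (11 − 2·4) = −11 + 3·4 = −11 + 3·(81 − 7·11) = 3·81 − 22·11 = 3·81 − 22·(92 − 1·81) = −22·92 + 25·81 = −22·92 + 25·(541 − 5·92) = 25·541 − 147·92; that is, 541·25 + 92·(-147) = 1.
Scaling by 794 gives the particular solution (m, n) = (19850, -116718).
Subtracting 215·92 from m and adding 215·541 to n gives the tidier solution (70, -403).
Check: 541·70 + 92·(-403) = 37870 − 37076 = 794. ✓

m = 70, n = -403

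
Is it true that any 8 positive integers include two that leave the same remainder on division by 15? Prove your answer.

Take the 8 consecutive integers 53, 54, …, 60: their residues mod 15 are all distinct because 8 ≤ 15.
Hence this collection has no pair with equal remainders mod 15, disproving the claim.

No; for instance {53, 54, 55, 56, 57, 58, 59, 60} is a counterexample.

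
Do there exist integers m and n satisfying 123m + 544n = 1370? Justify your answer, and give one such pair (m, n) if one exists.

m = 334, n = -73

Since gcd(123, 544) = 1, every integer is an integer combination of 123 and 544.
Dividing repeatedly: 544 = 4·123 + 52, 123 = 2·52 + 19, 52 = 2·19 + 14, 19 = 1·14 + 5, 14 = 2·5 + 4, 5 = 1·4 + 1, 4 = 4·1 + 0.
Back-substituting, 1 = 5 − 1·4 = 5 − (14 − 2·5) = −14 + 3·5 = −14 + 3·(19 − 1·14) = 3·19 − 4·14 = 3·19 − 4·(52 − 2·19) = −4·52 + 11·19 = −4·52 + 11·(123 − 2·52) = 11·123 − 26·52 = 11·123 − 26·(544 − 4·123) = −26·544 + 115·123; that is, 123·115 + 544·(-26) = 1.
Multiplying through by 1370: m = 115·1370 = 157550, n = (-26)·1370 = -35620 is a solution.
Subtracting 289·544 from m and adding 289·123 to n gives the tidier solution (334, -73).
Indeed 123·334 + 544·(-73) = 41082 − 39712 = 1370.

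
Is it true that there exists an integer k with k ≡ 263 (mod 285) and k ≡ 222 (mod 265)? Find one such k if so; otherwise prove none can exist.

There is no such integer.

Both moduli are multiples of 5 = gcd(285, 265), so any solution would satisfy k ≡ 263 and k ≡ 222 modulo 5 simultaneously.
But 263 mod 5 = 3 while 222 mod 5 = 2, a contradiction.
Therefore no such k exists.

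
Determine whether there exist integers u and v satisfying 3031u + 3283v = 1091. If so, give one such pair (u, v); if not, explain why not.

No, no such integers exist.

gcd(3031, 3283) = 7, so every integer of the form 3031u + 3283v is a multiple of 7.
But 1091 is not a multiple of 7 (it leaves remainder 6).
Therefore 3031u + 3283v = 1091 has no solution in integers.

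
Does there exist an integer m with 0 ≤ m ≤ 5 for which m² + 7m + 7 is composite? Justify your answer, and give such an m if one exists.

m = 2

At m = 2: 2² + 7·2 + 7 = 25 = 5·5, which is composite.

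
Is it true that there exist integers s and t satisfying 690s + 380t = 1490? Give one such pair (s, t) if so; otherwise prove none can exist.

s = 33, t = -56

Every value of 690s + 380t is a multiple of gcd(690, 380) = 10; since 10 ∣ 1490, solutions exist.
Dividing through by 10 reduces the equation to 69s + 38t = 149.
Run the Euclidean algorithm on 69 and 38: 69 = 1·38 + 31, 38 = 1·31 + 7, 31 = 4·7 + 3, 7 = 2·3 + 1, 3 = 3·1 + 0.
Back-substituting, 1 = 7 − 2·3 = 7 − 2·(31 − 4·7) = −2·31 + 9·7 = −2·31 + 9·(38 − 1·31) = 9·38 − 11·31 = 9·38 − 11·(69 − 1·38) = −11·69 + 20·38; that is, 69·(-11) + 38·20 = 1.
Scaling by 149 gives the particular solution (s, t) = (-1639, 2980).
The general solution is s = -1639 + 38k, t = 2980 − 69k; taking k = 44 gives the smaller pair s = 33, t = -56.
Check: 690·33 + 380·(-56) = 22770 − 21280 = 1490. ✓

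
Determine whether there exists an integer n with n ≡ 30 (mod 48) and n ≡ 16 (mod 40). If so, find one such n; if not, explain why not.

Both moduli are multiples of 8 = gcd(48, 40), so any solution would satisfy n ≡ 30 and n ≡ 16 modulo 8 simultaneously.
These are incompatible: 30 − 16 = 14 is not divisible by 8.
Hence the system has no solution.

No such integer exists.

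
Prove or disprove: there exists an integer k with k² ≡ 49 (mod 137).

k = 130 works: 130² = 16900, and 16900 − 49 = 16851 = 123·137.

k = 130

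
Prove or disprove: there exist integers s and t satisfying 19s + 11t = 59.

s = 6, t = -5

Since gcd(19, 11) = 1, every integer is an integer combination of 19 and 11.
Euclidean algorithm: 19 = 1·11 + 8, 11 = 1·8 + 3, 8 = 2·3 + 2, 3 = 1·2 + 1, 2 = 2·1 + 0.
Back-substituting, 1 = 3 − 1·2 = 3 − (8 − 2·3) = −8 + 3·3 = −8 + 3·(11 − 1·8) = 3·11 − 4·8 = 3·11 − 4·(19 − 1·11) = −4·19 + 7·11; that is, 19·(-4) + 11·7 = 1.
Multiplying through by 59: s = (-4)·59 = -236, t = 7·59 = 413 is a solution.
The general solution is s = -236 + 11k, t = 413 − 19k; taking k = 22 gives the smaller pair s = 6, t = -5.
Check: 19·6 + 11·(-5) = 114 − 55 = 59. ✓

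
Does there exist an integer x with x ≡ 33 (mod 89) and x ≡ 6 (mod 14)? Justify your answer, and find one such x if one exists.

x = 300

gcd(89, 14) = 1, so the Chinese Remainder Theorem guarantees exactly one residue class mod 1246 satisfying both.
Write x = 33 + 89t and require 33 + 89t ≡ 6 (mod 14), i.e. 89t ≡ 1 (mod 14).
89 ≡ 5 (mod 14), so this reads 5t ≡ 1 (mod 14). Since 5·3 = 15 = 1·14 + 1, the inverse of 5 mod 14 is 3.
Therefore t ≡ 3·1 = 3 (mod 14).
With t = 3: x = 33 + 89·3 = 300.
Verify: 300 = 3·89 + 33 and 300 = 21·14 + 6. ✓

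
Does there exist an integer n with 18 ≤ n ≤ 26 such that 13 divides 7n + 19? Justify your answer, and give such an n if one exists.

The values of 7n + 19 for n = 18, 19, …, 26 are 145, 152, 159, 166, 173, 180, 187, 194, 201; reduced mod 13 these are 2, 9, 3, 10, 4, 11, 5, 12, 6.
Since 0 is absent from this list, 13 ∤ 7n + 19 for every n with 18 ≤ n ≤ 26.

No such integer n in that range exists.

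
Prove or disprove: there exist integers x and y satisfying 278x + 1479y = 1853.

x = 544, y = -101

278 and 1479 are coprime, so 278x + 1479y ranges over all of ℤ.
Run the Euclidean algorithm on 1479 and 278: 1479 = 5·278 + 89, 278 = 3·89 + 11, 89 = 8·11 + 1, 11 = 11·1 + 0.
Unwinding: 1 = 89 − 8·11 = 89 − 8·(278 − 3·89) = −8·278 + 25·89 = −8·278 + 25·(1479 − 5·278) = 25·1479 − 133·278, i.e. 278·(-133) + 1479·25 = 1.
Multiplying through by 1853: x = (-133)·1853 = -246449, y = 25·1853 = 46325 is a solution.
Shifting by a multiple of (1479, −278) keeps it a solution: x = -246449 + 167·1479 = 544, y = 46325 − 167·278 = -101.
Indeed 278·544 + 1479·(-101) = 151232 − 149379 = 1853.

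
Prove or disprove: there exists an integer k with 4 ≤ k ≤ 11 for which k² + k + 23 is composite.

At k = 8: 8² + 8 + 23 = 95 = 5·19, which is composite.

k = 8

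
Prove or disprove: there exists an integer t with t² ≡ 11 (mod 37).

t = 14 works: 14² = 196, and 196 − 11 = 185 = 5·37.

t = 14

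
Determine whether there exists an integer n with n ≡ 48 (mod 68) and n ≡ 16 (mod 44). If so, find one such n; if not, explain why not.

The moduli are not coprime: gcd(68, 44) = 4. Compatibility requires 4 ∣ (16 − 48) = -32, which holds, so solutions exist.
The integers ≡ 48 (mod 68) are 48, 116, 184, 252, 320, 388, 456, …; their remainders mod 44 are 4, 28, 8, 32, 12, 36, 16, so n = 456 is the first that is ≡ 16 (mod 44).
Indeed 456 ≡ 48 (mod 68) and 456 ≡ 16 (mod 44).

n = 456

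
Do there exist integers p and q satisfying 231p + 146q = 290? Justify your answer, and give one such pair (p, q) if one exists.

231 and 146 are coprime, so 231p + 146q ranges over all of ℤ.
Euclidean algorithm: 231 = 1·146 + 85, 146 = 1·85 + 61, 85 = 1·61 + 24, 61 = 2·24 + 13, 24 = 1·13 + 11, 13 = 1·11 + 2, 11 = 5·2 + 1, 2 = 2·1 + 0.
Working back up the chain: 1 = 11 − 5·2 = 11 − 5·(13 − 1·11) = −5·13 + 6·11 = −5·13 + 6·(24 − 1·13) = 6·24 − 11·13 = 6·24 − 11·(61 − 2·24) = −11·61 + 28·24 = −11·61 + 28·(85 − 1·61) = 28·85 − 39·61 = 28·85 − 39·(146 − 1·85) = −39·146 + 67·85 = −39·146 + 67·(231 − 1·146) = 67·231 − 106·146. So 231·67 + 146·(-106) = 1.
Scaling by 290 gives the particular solution (p, q) = (19430, -30740).
The general solution is p = 19430 + 146k, q = -30740 − 231k; taking k = -133 gives the smaller pair p = 12, q = -17.
Check: 231·12 + 146·(-17) = 2772 − 2482 = 290. ✓

p = 12, q = -17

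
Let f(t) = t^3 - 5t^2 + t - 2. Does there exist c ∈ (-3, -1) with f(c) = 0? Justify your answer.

f has no root in that interval.

The endpoint values f(-3) = -77 and f(-1) = -9 are both negative. Claim: f(t) < 0 for every t in (-3, -1).
Shift to the endpoint -1: with t = -1 − u (0 < u < 2), one computes f(-1 − u) = -u^3 - 8u^2 - 14u - 9.
The nonzero coefficients here are all negative, so for u > 0 every term is negative (or zero), and the constant term -9 is strictly negative.
So f is strictly negative on (-3, -1); no root exists in the interval.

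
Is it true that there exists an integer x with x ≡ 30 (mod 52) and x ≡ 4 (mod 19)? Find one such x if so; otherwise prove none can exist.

gcd(52, 19) = 1, so the Chinese Remainder Theorem guarantees exactly one residue class mod 988 satisfying both.
Any solution of the first congruence is x = 30 + 52t; substituting into the second, 52t ≡ 4 − 30 ≡ 12 (mod 19).
52 ≡ 14 (mod 19), so this reads 14t ≡ 12 (mod 19). Invert 14 mod 19 by the Euclidean algorithm: 19 = 1·14 + 5, 14 = 2·5 + 4, 5 = 1·4 + 1, 4 = 4·1 + 0; back-substituting, 1 = 5 − 1·4 = 5 − (14 − 2·5) = −14 + 3·5 = −14 + 3·(19 − 1·14) = 3·19 − 4·14. Hence 14·(-4) ≡ 1, so 14⁻¹ ≡ -4 ≡ 15 (mod 19).
Multiplying by 15: t ≡ 15·12 = 180 ≡ 9 (mod 19).
Taking t = 9 gives x = 30 + 52·9 = 498.
Verify: 498 = 9·52 + 30 and 498 = 26·19 + 4. ✓

x = 498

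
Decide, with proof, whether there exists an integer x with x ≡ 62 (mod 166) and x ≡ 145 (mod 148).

gcd(166, 148) = 2. If x ≡ 62 (mod 166) and x ≡ 145 (mod 148), then x ≡ 62 (mod 2) and x ≡ 145 (mod 2).
But 62 mod 2 = 0 while 145 mod 2 = 1, a contradiction.
Hence the system has no solution.

No such integer exists.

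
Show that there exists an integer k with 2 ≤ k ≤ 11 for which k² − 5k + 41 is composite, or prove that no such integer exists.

At k = 9: 9² − 5·9 + 41 = 77 = 7·11, which is composite.

k = 9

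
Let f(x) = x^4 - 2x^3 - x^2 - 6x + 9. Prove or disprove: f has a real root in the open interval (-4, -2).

No such root exists.

The endpoint values f(-4) = 401 and f(-2) = 49 are both positive. Claim: f(x) > 0 for every x in (-4, -2).
Shift to the endpoint -2: with x = -2 − u (0 < u < 2), one computes f(-2 − u) = u^4 + 10u^3 + 35u^2 + 58u + 49.
The nonzero coefficients here are all positive, so for u > 0 every term is positive (or zero), and the constant term 49 is strictly positive.
So f is strictly positive on (-4, -2); no root exists in the interval.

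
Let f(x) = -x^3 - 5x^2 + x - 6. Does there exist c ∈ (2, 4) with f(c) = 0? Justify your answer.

f(2) = -32 and f(4) = -146, both negative, so a sign-change argument is unavailable; we show f keeps this sign on the whole interval.
Shift to the endpoint 2: with x = 2 + u (0 < u < 2), one computes f(2 + u) = -u^3 - 11u^2 - 31u - 32.
The nonzero coefficients here are all negative, so for u > 0 every term is negative (or zero), and the constant term -32 is strictly negative.
Therefore f(x) < 0 throughout (2, 4), and f has no zero there.

No.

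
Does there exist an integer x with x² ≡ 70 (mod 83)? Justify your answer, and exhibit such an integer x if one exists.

x = 53

x = 53 works: 53² = 2809, and 2809 − 70 = 2739 = 33·83.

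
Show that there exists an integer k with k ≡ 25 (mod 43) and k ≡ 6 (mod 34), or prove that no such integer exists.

gcd(43, 34) = 1, so the Chinese Remainder Theorem guarantees exactly one residue class mod 1462 satisfying both.
Write k = 25 + 43t and require 25 + 43t ≡ 6 (mod 34), i.e. 43t ≡ 15 (mod 34).
43 ≡ 9 (mod 34), so this reads 9t ≡ 15 (mod 34). Note 9·19 = 171 ≡ 1 (mod 34) (as 171 − 1 = 5·34), so 9⁻¹ ≡ 19.
Multiplying by 19: t ≡ 19·15 = 285 ≡ 13 (mod 34).
Taking t = 13 gives k = 25 + 43·13 = 584.
Check: 584 mod 43 = 25, 584 mod 34 = 6. ✓

k = 584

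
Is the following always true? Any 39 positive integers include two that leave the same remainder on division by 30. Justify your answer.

Yes.

Partition the integers by their residue mod 30; there are 30 classes.
Placing 39 integers into 30 classes, some class receives at least two — say a and b.
So a and b have equal remainders mod 30, which is exactly what was to be shown.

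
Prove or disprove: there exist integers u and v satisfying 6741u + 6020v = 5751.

There are no such integers.

gcd(6741, 6020) = 7, so every integer of the form 6741u + 6020v is a multiple of 7.
But 5751 = 7·821 + 4, so 7 ∤ 5751.
So the equation is unsolvable over ℤ.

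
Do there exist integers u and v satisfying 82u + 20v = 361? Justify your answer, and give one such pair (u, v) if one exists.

No such integers exist.

Any value of 82u + 20v is a multiple of gcd(82, 20) = 2.
However 361 leaves remainder 1 on division by 2.
Therefore 82u + 20v = 361 has no solution in integers.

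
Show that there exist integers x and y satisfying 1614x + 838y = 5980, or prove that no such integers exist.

Every value of 1614x + 838y is a multiple of gcd(1614, 838) = 2; since 2 ∣ 5980, solutions exist.
Dividing through by 2 reduces the equation to 807x + 419y = 2990.
Dividing repeatedly: 807 = 1·419 + 388, 419 = 1·388 + 31, 388 = 12·31 + 16, 31 = 1·16 + 15, 16 = 1·15 + 1, 15 = 15·1 + 0.
Back-substituting, 1 = 16 − 1·15 = 16 − (31 − 1·16) = −31 + 2·16 = −31 + 2·(388 − 12·31) = 2·388 − 25·31 = 2·388 − 25·(419 − 1·388) = −25·419 + 27·388 = −25·419 + 27·(807 − 1·419) = 27·807 − 52·419; that is, 807·27 + 419·(-52) = 1.
Scaling by 2990 gives the particular solution (x, y) = (80730, -155480).
Shifting by a multiple of (419, −807) keeps it a solution: x = 80730 − 192·419 = 282, y = -155480 + 192·807 = -536.
Check: 1614·282 + 838·(-536) = 455148 − 449168 = 5980. ✓

x = 282, y = -536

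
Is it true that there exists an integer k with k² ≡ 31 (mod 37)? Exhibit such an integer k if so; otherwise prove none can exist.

No such integer exists.

37 is prime, so by Euler's criterion 31 is a square mod 37 iff 31^((37−1)/2) = 31^18 ≡ 1 (mod 37).
Repeated squaring mod 37: 31^2 = 961 ≡ 36; 31^4 ≡ 36² = 1296 ≡ 1; 31^8 ≡ 1² = 1 ≡ 1; 31^16 ≡ 1² = 1 ≡ 1.
Since 18 = 16 + 2, 31^18 ≡ 1 · 36; multiplying out mod 37: 1·36 = 36 ≡ 36. Thus 31^18 ≡ 36 ≡ −1 (mod 37).
The value −1 means 31 is a non-residue modulo 37, so k² ≡ 31 (mod 37) is impossible.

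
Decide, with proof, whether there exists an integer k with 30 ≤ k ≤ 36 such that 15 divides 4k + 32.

The values of 4k + 32 for k = 30, 31, …, 36 are 152, 156, 160, 164, 168, 172, 176; reduced mod 15 these are 2, 6, 10, 14, 3, 7, 11.
The residue 0 does not occur, so no k in [30, 36] makes 4k + 32 a multiple of 15.

No such integer k in that range exists.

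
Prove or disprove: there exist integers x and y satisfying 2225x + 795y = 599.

Any value of 2225x + 795y is a multiple of gcd(2225, 795) = 5.
However 599 leaves remainder 4 on division by 5.
Therefore 2225x + 795y = 599 has no solution in integers.

No such integers exist.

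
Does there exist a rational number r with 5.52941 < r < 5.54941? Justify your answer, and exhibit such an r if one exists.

Multiplying by 11: 11·5.52941 = 60.82351 and 11·5.54941 = 61.04351, so the integer 61 lies strictly between them.
Hence 61/11 is a rational number with 5.52941 < 61/11 < 5.54941.

r = 61/11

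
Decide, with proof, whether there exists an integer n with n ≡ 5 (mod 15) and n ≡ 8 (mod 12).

n = 20

gcd(15, 12) = 3. A simultaneous solution exists iff 5 ≡ 8 (mod 3); here 5 mod 3 = 2 = 8 mod 3, so it does.
List candidates n ≡ 5 (mod 15): 5, 20. Modulo 12 these are 5, 8; 20 gives 8 as required.
Indeed 20 ≡ 5 (mod 15) and 20 ≡ 8 (mod 12).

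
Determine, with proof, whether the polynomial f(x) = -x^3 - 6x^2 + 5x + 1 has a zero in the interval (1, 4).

f(1) = -1 and f(4) = -139, both negative, so a sign-change argument is unavailable; we show f keeps this sign on the whole interval.
Shift to the endpoint 1: with x = 1 + u (0 < u < 3), one computes f(1 + u) = -u^3 - 9u^2 - 10u - 1.
The nonzero coefficients here are all negative, so for u > 0 every term is negative (or zero), and the constant term -1 is strictly negative.
Therefore f(x) < 0 throughout (1, 4), and f has no zero there.

f has no root in that interval.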